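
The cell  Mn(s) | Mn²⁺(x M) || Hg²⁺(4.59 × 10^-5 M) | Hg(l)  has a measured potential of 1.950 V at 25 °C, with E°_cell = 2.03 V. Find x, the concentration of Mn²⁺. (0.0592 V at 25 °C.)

From the Nernst equation, log Q = n(E° − E)/0.0592 = 2(2.03 − 1.950)/0.0592 = 2.703, so Q = 504.
With Q = [Mn²⁺]/[Hg²⁺] and the known concentrations, [Mn²⁺] in the numerator gives [Mn²⁺] = 0.023 M.

0.023 M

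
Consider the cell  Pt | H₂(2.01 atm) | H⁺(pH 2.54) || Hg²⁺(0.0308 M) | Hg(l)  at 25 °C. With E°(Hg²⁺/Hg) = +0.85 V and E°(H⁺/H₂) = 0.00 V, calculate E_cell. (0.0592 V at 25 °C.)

0.96 V

The Hg²⁺/Hg couple is the cathode, so E°_cell = 0.85 V; n = 2.
[H⁺] = 10^(−2.54) = 0.0029 M, and Q = [H⁺]^2 / ([Hg²⁺]·P(H₂)) = 1.34 × 10^-4.
E = E° − (0.0592/2) log Q = 0.85 − (0.0592/2)(-3.872) = 0.965 V.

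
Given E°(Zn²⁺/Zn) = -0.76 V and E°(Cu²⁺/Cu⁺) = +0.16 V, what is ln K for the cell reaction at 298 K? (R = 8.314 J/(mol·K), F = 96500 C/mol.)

ln K = 71.7

E°_cell = +0.16 − (-0.76) = 0.92 V, with n = 2 electrons transferred.
At equilibrium E = 0, so the Nernst equation gives ln K = nFE°/RT = (2)(96500)(0.92)/((8.314)(298)) = 71.67.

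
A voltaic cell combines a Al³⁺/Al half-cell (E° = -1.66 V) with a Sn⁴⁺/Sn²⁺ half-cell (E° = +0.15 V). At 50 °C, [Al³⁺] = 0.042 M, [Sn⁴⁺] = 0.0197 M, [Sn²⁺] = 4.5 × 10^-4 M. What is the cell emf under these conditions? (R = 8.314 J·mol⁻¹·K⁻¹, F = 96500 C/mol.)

The Sn⁴⁺/Sn²⁺ couple has the higher reduction potential and acts as the cathode, so E°_cell = +0.15 − (-1.66) = 1.81 V.
Balancing electrons gives n = 6; the reaction quotient is Q = [Al³⁺]^2·[Sn²⁺]^3/[Sn⁴⁺]^3 = 2.1 × 10^-8.
E = E° − (RT/nF) ln Q = 1.81 − (8.314×323)/(6×96500) × (-17.678) = 1.810 + 0.082 = 1.892 V.

1.89 V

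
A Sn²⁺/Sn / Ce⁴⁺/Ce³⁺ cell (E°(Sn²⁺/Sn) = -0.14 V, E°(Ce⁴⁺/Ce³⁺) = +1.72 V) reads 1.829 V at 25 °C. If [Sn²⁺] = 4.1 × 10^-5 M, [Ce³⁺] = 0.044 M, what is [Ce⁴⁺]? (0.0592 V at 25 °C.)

From the Nernst equation, log Q = n(E° − E)/0.0592 = 2(1.86 − 1.829)/0.0592 = 1.047, so Q = 11.2.
With Q = [Sn²⁺]·[Ce³⁺]^2/[Ce⁴⁺]^2 and the known concentrations, [Ce⁴⁺]^2 in the denominator gives [Ce⁴⁺] = 8.4 × 10^-5 M.

8.4 × 10^-5 M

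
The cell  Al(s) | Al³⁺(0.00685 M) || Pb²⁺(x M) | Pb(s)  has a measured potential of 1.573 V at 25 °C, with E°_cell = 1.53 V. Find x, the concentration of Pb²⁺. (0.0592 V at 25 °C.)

From the Nernst equation, log Q = n(E° − E)/0.0592 = 6(1.53 − 1.573)/0.0592 = -4.358, so Q = 4.38 × 10^-5.
With Q = [Al³⁺]^2/[Pb²⁺]^3 and the known concentrations, [Pb²⁺]^3 in the denominator gives [Pb²⁺] = 1.0 M.

1.0 M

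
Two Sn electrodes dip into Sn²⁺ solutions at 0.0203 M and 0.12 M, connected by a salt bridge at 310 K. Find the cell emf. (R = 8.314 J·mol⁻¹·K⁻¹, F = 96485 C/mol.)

0.024 V

Both half-cells are Sn²⁺/Sn, so E°_cell = 0. The concentrated side is the cathode; the cell reaction moves Sn²⁺ from high to low concentration with n = 2.
Q = [Sn²⁺]_dilute/[Sn²⁺]_conc = 0.0203/0.12 = 0.169.
E = 0 − (RT/nF) ln Q = −((8.314×310)/(2×96485))(-1.777) = 0.0237 V.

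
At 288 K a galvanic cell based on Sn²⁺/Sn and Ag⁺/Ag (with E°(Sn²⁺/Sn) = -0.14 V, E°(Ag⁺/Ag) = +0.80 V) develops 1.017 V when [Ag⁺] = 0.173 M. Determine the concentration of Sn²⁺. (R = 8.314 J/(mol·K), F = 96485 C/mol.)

6 × 10^-5 M

From the Nernst equation, ln Q = nF(E° − E)/RT = 2×96485×(0.94 − 1.017)/(8.314×288) = -6.206, so Q = 0.00202.
With Q = [Sn²⁺]/[Ag⁺]^2 and the known concentrations, [Sn²⁺] in the numerator gives [Sn²⁺] = 6 × 10^-5 M.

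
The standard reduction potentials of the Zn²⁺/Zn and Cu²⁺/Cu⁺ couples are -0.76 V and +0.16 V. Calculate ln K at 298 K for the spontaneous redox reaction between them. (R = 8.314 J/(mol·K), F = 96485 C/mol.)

ln K = 71.7

E°_cell = +0.16 − (-0.76) = 0.92 V, with n = 2 electrons transferred.
At equilibrium E = 0, so the Nernst equation gives ln K = nFE°/RT = (2)(96485)(0.92)/((8.314)(298)) = 71.66.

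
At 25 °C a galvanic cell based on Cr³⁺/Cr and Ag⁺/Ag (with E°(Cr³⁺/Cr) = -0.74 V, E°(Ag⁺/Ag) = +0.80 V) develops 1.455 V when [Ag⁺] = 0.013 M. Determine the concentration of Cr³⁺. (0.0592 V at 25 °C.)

0.045 M

From the Nernst equation, log Q = n(E° − E)/0.0592 = 3(1.54 − 1.455)/0.0592 = 4.307, so Q = 2.03 × 10^4.
With Q = [Cr³⁺]/[Ag⁺]^3 and the known concentrations, [Cr³⁺] in the numerator gives [Cr³⁺] = 0.045 M.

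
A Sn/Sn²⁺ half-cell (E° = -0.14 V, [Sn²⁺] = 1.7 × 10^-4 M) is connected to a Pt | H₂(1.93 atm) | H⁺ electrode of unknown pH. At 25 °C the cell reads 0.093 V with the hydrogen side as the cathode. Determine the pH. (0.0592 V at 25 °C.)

pH = 2.54

E°_cell = 0.14 V and n = 2.
log Q = n(E° − E)/0.0592 = 2×(0.14 − 0.093)/0.0592 = 1.588.
With Q = [Sn²⁺]·P(H₂) / [H⁺]^2, solving for [H⁺] gives log[H⁺] = -2.536, so pH = 2.54.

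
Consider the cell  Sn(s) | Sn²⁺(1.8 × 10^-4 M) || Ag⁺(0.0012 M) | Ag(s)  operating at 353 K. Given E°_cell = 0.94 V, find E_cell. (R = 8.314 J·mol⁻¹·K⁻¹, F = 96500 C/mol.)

0.867 V

Balancing electrons gives n = 2; the reaction quotient is Q = [Sn²⁺]/[Ag⁺]^2 = 125.
E = E° − (RT/nF) ln Q = 0.94 − (8.314×353)/(2×96500) × (4.828) = 0.940 − 0.073 = 0.867 V.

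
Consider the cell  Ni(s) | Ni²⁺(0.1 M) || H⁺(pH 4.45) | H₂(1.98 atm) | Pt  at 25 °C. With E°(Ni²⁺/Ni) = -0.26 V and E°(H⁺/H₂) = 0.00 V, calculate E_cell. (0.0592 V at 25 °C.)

The hydrogen couple is the cathode, so E°_cell = 0.26 V; n = 2.
[H⁺] = 10^(−4.45) = 3.5 × 10^-5 M, and Q = [Ni²⁺]·P(H₂) / [H⁺]^2 = 1.57 × 10^8.
E = E° − (0.0592/2) log Q = 0.26 − (0.0592/2)(8.197) = 0.017 V.

0.017 V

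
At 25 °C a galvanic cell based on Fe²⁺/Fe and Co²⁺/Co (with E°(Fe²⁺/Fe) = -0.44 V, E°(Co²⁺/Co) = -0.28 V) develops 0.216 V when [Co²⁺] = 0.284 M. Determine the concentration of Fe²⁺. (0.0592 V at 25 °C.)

0.0036 M

From the Nernst equation, log Q = n(E° − E)/0.0592 = 2(0.16 − 0.216)/0.0592 = -1.892, so Q = 0.0128.
With Q = [Fe²⁺]/[Co²⁺] and the known concentrations, [Fe²⁺] in the numerator gives [Fe²⁺] = 0.0036 M.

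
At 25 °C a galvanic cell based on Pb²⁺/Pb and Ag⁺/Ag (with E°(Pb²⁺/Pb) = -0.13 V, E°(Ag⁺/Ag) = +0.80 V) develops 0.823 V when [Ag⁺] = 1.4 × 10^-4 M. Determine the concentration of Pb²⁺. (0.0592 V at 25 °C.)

From the Nernst equation, log Q = n(E° − E)/0.0592 = 2(0.93 − 0.823)/0.0592 = 3.615, so Q = 4120.
With Q = [Pb²⁺]/[Ag⁺]^2 and the known concentrations, [Pb²⁺] in the numerator gives [Pb²⁺] = 8.1 × 10^-5 M.

8.1 × 10^-5 M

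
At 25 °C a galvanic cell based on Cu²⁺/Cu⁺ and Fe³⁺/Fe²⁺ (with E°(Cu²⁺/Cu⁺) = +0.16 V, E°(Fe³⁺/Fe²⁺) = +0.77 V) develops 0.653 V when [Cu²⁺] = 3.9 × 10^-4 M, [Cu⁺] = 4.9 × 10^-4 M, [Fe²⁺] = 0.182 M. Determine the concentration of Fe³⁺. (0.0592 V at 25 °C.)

From the Nernst equation, log Q = n(E° − E)/0.0592 = 1(0.61 − 0.653)/0.0592 = -0.726, so Q = 0.188.
With Q = [Cu²⁺]·[Fe²⁺]/([Cu⁺]·[Fe³⁺]) and the known concentrations, [Fe³⁺] in the denominator gives [Fe³⁺] = 0.77 M.

0.77 M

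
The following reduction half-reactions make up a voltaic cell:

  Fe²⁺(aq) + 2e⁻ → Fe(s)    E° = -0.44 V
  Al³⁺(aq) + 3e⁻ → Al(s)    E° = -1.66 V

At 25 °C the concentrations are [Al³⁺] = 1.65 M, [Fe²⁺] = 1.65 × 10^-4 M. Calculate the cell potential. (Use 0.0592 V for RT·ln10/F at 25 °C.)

The Fe²⁺/Fe couple has the higher reduction potential and acts as the cathode, so E°_cell = -0.44 − (-1.66) = 1.22 V.
Balancing electrons gives n = 6; the reaction quotient is Q = [Al³⁺]^2/[Fe²⁺]^3 = 6.06 × 10^11.
At 25 °C, E = E° − (0.0592/n) log Q = 1.22 − (0.0592/6)(11.783) = 1.220 − 0.116 = 1.104 V.

1.10 V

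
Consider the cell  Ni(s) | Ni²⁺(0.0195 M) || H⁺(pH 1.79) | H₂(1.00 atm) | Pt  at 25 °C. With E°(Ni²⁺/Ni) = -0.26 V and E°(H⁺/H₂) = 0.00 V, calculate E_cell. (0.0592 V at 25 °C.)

The hydrogen couple is the cathode, so E°_cell = 0.26 V; n = 2.
[H⁺] = 10^(−1.79) = 0.016 M, and Q = [Ni²⁺]·P(H₂) / [H⁺]^2 = 74.1.
E = E° − (0.0592/2) log Q = 0.26 − (0.0592/2)(1.870) = 0.205 V.

0.20 V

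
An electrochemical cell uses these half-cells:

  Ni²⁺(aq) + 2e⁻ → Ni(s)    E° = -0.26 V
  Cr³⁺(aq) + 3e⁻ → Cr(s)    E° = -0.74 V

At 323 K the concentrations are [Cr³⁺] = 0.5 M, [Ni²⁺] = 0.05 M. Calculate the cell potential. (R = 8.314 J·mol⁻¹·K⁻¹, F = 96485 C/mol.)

0.445 V

The Ni²⁺/Ni couple has the higher reduction potential and acts as the cathode, so E°_cell = -0.26 − (-0.74) = 0.48 V.
Balancing electrons gives n = 6; the reaction quotient is Q = [Cr³⁺]^2/[Ni²⁺]^3 = 2000.
E = E° − (RT/nF) ln Q = 0.48 − (8.314×323)/(6×96485) × (7.601) = 0.480 − 0.035 = 0.445 V.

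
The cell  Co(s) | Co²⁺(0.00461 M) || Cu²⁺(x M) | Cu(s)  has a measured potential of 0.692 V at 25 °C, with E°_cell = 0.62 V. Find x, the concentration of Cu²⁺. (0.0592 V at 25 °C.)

From the Nernst equation, log Q = n(E° − E)/0.0592 = 2(0.62 − 0.692)/0.0592 = -2.432, so Q = 0.00369.
With Q = [Co²⁺]/[Cu²⁺] and the known concentrations, [Cu²⁺] in the denominator gives [Cu²⁺] = 1.2 M.

1.2 M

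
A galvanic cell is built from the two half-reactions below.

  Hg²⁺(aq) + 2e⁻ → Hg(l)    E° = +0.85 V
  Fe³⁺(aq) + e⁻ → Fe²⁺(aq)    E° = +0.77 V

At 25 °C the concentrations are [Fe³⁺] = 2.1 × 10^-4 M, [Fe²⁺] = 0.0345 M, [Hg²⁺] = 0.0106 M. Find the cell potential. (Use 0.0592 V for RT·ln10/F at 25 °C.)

The Hg²⁺/Hg couple has the higher reduction potential and acts as the cathode, so E°_cell = +0.85 − (+0.77) = 0.08 V.
Balancing electrons gives n = 2; the reaction quotient is Q = [Fe³⁺]^2/([Fe²⁺]^2·[Hg²⁺]) = 0.00350.
At 25 °C, E = E° − (0.0592/n) log Q = 0.08 − (0.0592/2)(-2.457) = 0.080 + 0.073 = 0.153 V.

0.153 V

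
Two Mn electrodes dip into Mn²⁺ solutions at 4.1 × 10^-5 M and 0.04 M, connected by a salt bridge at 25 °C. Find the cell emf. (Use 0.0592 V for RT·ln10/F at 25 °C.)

Both half-cells are Mn²⁺/Mn, so E°_cell = 0. The concentrated side is the cathode; the cell reaction moves Mn²⁺ from high to low concentration with n = 2.
Q = [Mn²⁺]_dilute/[Mn²⁺]_conc = 4.1 × 10^-5/0.04 = 0.00103.
E = 0 − (0.0592/2) log Q = −(0.0592/2)(-2.989) = 0.0885 V.

0.088 V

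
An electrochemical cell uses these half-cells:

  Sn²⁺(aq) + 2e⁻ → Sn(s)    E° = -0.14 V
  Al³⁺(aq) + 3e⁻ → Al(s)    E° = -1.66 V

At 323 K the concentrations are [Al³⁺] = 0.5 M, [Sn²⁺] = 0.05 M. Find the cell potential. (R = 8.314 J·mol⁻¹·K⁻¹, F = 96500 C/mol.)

1.48 V

The Sn²⁺/Sn couple has the higher reduction potential and acts as the cathode, so E°_cell = -0.14 − (-1.66) = 1.52 V.
Balancing electrons gives n = 6; the reaction quotient is Q = [Al³⁺]^2/[Sn²⁺]^3 = 2000.
E = E° − (RT/nF) ln Q = 1.52 − (8.314×323)/(6×96500) × (7.601) = 1.520 − 0.035 = 1.485 V.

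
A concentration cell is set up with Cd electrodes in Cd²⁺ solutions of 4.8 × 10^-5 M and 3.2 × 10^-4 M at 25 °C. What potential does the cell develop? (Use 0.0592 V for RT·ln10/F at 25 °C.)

0.024 V

Both half-cells are Cd²⁺/Cd, so E°_cell = 0. The concentrated side is the cathode; the cell reaction moves Cd²⁺ from high to low concentration with n = 2.
Q = [Cd²⁺]_dilute/[Cd²⁺]_conc = 4.8 × 10^-5/3.2 × 10^-4 = 0.150.
E = 0 − (0.0592/2) log Q = −(0.0592/2)(-0.824) = 0.0244 V.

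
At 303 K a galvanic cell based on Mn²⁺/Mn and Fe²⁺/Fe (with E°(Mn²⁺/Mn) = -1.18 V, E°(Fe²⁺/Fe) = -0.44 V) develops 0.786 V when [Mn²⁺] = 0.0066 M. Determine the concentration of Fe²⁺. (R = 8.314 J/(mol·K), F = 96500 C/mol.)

0.22 M

From the Nernst equation, ln Q = nF(E° − E)/RT = 2×96500×(0.74 − 0.786)/(8.314×303) = -3.524, so Q = 0.0295.
With Q = [Mn²⁺]/[Fe²⁺] and the known concentrations, [Fe²⁺] in the denominator gives [Fe²⁺] = 0.22 M.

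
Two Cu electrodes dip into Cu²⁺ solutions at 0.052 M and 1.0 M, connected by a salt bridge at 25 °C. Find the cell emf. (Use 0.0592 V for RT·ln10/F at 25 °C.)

0.038 V

Both half-cells are Cu²⁺/Cu, so E°_cell = 0. The concentrated side is the cathode; the cell reaction moves Cu²⁺ from high to low concentration with n = 2.
Q = [Cu²⁺]_dilute/[Cu²⁺]_conc = 0.052/1.0 = 0.0520.
E = 0 − (0.0592/2) log Q = −(0.0592/2)(-1.284) = 0.0380 V.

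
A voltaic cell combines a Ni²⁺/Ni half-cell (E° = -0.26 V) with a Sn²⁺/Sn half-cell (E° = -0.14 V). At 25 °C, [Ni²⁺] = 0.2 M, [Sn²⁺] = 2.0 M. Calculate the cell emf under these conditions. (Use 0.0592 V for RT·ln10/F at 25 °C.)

0.150 V

The Sn²⁺/Sn couple has the higher reduction potential and acts as the cathode, so E°_cell = -0.14 − (-0.26) = 0.12 V.
Balancing electrons gives n = 2; the reaction quotient is Q = [Ni²⁺]/[Sn²⁺] = 0.100.
At 25 °C, E = E° − (0.0592/n) log Q = 0.12 − (0.0592/2)(-1.000) = 0.120 + 0.030 = 0.150 V.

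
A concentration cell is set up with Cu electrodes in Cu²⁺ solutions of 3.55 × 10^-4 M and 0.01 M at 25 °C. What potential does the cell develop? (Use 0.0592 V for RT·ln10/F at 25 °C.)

0.043 V

Both half-cells are Cu²⁺/Cu, so E°_cell = 0. The concentrated side is the cathode; the cell reaction moves Cu²⁺ from high to low concentration with n = 2.
Q = [Cu²⁺]_dilute/[Cu²⁺]_conc = 3.55 × 10^-4/0.01 = 0.0355.
E = 0 − (0.0592/2) log Q = −(0.0592/2)(-1.450) = 0.0429 V.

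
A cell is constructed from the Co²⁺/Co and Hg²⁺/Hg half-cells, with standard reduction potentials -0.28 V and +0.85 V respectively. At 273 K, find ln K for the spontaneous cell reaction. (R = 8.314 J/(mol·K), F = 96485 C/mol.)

E°_cell = +0.85 − (-0.28) = 1.13 V, with n = 2 electrons transferred.
At equilibrium E = 0, so the Nernst equation gives ln K = nFE°/RT = (2)(96485)(1.13)/((8.314)(273)) = 96.07.

ln K = 96.1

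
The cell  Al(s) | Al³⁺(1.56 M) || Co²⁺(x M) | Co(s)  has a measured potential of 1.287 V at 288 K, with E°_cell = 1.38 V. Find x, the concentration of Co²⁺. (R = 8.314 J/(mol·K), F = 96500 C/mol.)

From the Nernst equation, ln Q = nF(E° − E)/RT = 6×96500×(1.38 − 1.287)/(8.314×288) = 22.488, so Q = 5.84 × 10^9.
With Q = [Al³⁺]^2/[Co²⁺]^3 and the known concentrations, [Co²⁺]^3 in the denominator gives [Co²⁺] = 7.5 × 10^-4 M.

7.5 × 10^-4 M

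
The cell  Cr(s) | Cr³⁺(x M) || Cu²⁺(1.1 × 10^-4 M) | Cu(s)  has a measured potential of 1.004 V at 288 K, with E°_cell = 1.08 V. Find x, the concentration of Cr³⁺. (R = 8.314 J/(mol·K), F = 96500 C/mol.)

From the Nernst equation, ln Q = nF(E° − E)/RT = 6×96500×(1.08 − 1.004)/(8.314×288) = 18.378, so Q = 9.58 × 10^7.
With Q = [Cr³⁺]^2/[Cu²⁺]^3 and the known concentrations, [Cr³⁺]^2 in the numerator gives [Cr³⁺] = 0.011 M.

0.011 M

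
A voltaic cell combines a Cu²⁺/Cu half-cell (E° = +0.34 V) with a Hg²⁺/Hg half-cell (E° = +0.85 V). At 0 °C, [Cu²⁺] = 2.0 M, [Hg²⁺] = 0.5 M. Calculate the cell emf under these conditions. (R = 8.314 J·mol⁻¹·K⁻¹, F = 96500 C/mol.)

The Hg²⁺/Hg couple has the higher reduction potential and acts as the cathode, so E°_cell = +0.85 − (+0.34) = 0.51 V.
Balancing electrons gives n = 2; the reaction quotient is Q = [Cu²⁺]/[Hg²⁺] = 4.00.
E = E° − (RT/nF) ln Q = 0.51 − (8.314×273)/(2×96500) × (1.386) = 0.510 − 0.016 = 0.494 V.

0.494 V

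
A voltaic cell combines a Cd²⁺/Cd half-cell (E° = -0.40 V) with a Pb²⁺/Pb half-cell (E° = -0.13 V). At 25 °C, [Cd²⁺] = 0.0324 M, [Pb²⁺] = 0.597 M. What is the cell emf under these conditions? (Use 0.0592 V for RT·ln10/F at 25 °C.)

0.307 V

The Pb²⁺/Pb couple has the higher reduction potential and acts as the cathode, so E°_cell = -0.13 − (-0.40) = 0.27 V.
Balancing electrons gives n = 2; the reaction quotient is Q = [Cd²⁺]/[Pb²⁺] = 0.0543.
At 25 °C, E = E° − (0.0592/n) log Q = 0.27 − (0.0592/2)(-1.265) = 0.270 + 0.037 = 0.307 V.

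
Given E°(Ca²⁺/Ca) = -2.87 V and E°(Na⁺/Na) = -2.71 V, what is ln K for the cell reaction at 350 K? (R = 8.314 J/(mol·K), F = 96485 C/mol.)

E°_cell = -2.71 − (-2.87) = 0.16 V, with n = 2 electrons transferred.
At equilibrium E = 0, so the Nernst equation gives ln K = nFE°/RT = (2)(96485)(0.16)/((8.314)(350)) = 10.61.

ln K = 10.6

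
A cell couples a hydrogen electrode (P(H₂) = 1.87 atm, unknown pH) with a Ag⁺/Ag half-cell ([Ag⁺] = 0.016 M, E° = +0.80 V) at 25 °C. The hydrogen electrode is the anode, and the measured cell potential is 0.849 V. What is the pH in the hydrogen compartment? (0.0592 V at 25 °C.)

pH = 2.49

E°_cell = 0.80 V and n = 2.
log Q = n(E° − E)/0.0592 = 2×(0.80 − 0.849)/0.0592 = -1.655.
With Q = [H⁺]^2 / ([Ag⁺]^2·P(H₂)), solving for [H⁺] gives log[H⁺] = -2.488, so pH = 2.49.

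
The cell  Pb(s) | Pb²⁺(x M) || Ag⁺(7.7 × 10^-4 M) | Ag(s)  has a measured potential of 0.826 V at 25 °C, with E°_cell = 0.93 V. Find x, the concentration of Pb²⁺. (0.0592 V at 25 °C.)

0.0019 M

From the Nernst equation, log Q = n(E° − E)/0.0592 = 2(0.93 − 0.826)/0.0592 = 3.514, so Q = 3260.
With Q = [Pb²⁺]/[Ag⁺]^2 and the known concentrations, [Pb²⁺] in the numerator gives [Pb²⁺] = 0.0019 M.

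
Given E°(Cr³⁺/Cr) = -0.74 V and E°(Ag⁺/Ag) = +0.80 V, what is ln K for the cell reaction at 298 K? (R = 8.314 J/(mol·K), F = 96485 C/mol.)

E°_cell = +0.80 − (-0.74) = 1.54 V, with n = 3 electrons transferred.
At equilibrium E = 0, so the Nernst equation gives ln K = nFE°/RT = (3)(96485)(1.54)/((8.314)(298)) = 179.92.

ln K = 179.9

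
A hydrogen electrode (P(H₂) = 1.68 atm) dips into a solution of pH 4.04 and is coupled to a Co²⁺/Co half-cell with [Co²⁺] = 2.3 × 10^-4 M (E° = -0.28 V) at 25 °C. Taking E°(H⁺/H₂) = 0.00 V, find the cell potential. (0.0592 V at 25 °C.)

The hydrogen couple is the cathode, so E°_cell = 0.28 V; n = 2.
[H⁺] = 10^(−4.04) = 9.1 × 10^-5 M, and Q = [Co²⁺]·P(H₂) / [H⁺]^2 = 4.65 × 10^4.
E = E° − (0.0592/2) log Q = 0.28 − (0.0592/2)(4.667) = 0.142 V.

0.14 V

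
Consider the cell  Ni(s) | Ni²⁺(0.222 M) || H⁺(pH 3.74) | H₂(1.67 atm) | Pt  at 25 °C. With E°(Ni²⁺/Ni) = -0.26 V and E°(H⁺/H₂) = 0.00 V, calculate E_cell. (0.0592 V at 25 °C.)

The hydrogen couple is the cathode, so E°_cell = 0.26 V; n = 2.
[H⁺] = 10^(−3.74) = 1.8 × 10^-4 M, and Q = [Ni²⁺]·P(H₂) / [H⁺]^2 = 1.12 × 10^7.
E = E° − (0.0592/2) log Q = 0.26 − (0.0592/2)(7.049) = 0.051 V.

0.051 V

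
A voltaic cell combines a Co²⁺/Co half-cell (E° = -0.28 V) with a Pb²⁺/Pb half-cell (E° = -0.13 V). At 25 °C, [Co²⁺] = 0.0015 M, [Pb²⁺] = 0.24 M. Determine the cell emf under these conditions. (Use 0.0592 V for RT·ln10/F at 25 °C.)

0.215 V

The Pb²⁺/Pb couple has the higher reduction potential and acts as the cathode, so E°_cell = -0.13 − (-0.28) = 0.15 V.
Balancing electrons gives n = 2; the reaction quotient is Q = [Co²⁺]/[Pb²⁺] = 0.00625.
At 25 °C, E = E° − (0.0592/n) log Q = 0.15 − (0.0592/2)(-2.204) = 0.150 + 0.065 = 0.215 V.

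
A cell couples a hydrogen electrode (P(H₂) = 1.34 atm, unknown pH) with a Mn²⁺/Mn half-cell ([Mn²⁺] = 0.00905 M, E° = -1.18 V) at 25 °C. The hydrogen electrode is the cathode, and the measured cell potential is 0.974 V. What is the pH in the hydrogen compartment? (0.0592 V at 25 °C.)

pH = 4.44

E°_cell = 1.18 V and n = 2.
log Q = n(E° − E)/0.0592 = 2×(1.18 − 0.974)/0.0592 = 6.959.
With Q = [Mn²⁺]·P(H₂) / [H⁺]^2, solving for [H⁺] gives log[H⁺] = -4.438, so pH = 4.44.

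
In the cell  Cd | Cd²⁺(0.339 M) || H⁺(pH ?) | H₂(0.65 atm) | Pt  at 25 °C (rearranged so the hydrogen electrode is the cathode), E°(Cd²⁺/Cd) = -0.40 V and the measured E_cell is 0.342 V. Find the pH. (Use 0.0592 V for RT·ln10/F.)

pH = 1.31

E°_cell = 0.40 V and n = 2.
log Q = n(E° − E)/0.0592 = 2×(0.40 − 0.342)/0.0592 = 1.959.
With Q = [Cd²⁺]·P(H₂) / [H⁺]^2, solving for [H⁺] gives log[H⁺] = -1.308, so pH = 1.31.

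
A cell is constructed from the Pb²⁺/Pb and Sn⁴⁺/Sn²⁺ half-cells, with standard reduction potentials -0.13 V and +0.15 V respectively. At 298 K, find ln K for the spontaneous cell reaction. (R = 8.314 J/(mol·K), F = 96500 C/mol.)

ln K = 21.8

E°_cell = +0.15 − (-0.13) = 0.28 V, with n = 2 electrons transferred.
At equilibrium E = 0, so the Nernst equation gives ln K = nFE°/RT = (2)(96500)(0.28)/((8.314)(298)) = 21.81.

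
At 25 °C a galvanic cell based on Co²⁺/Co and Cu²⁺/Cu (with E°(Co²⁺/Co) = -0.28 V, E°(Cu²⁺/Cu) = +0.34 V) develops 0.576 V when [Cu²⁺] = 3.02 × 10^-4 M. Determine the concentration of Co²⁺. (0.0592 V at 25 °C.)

From the Nernst equation, log Q = n(E° − E)/0.0592 = 2(0.62 − 0.576)/0.0592 = 1.486, so Q = 30.7.
With Q = [Co²⁺]/[Cu²⁺] and the known concentrations, [Co²⁺] in the numerator gives [Co²⁺] = 0.0093 M.

0.0093 M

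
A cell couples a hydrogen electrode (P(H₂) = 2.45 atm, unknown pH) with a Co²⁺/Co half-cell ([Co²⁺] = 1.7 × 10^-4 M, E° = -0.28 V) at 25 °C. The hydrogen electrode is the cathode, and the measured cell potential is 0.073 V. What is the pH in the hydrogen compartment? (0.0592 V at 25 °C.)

pH = 5.19

E°_cell = 0.28 V and n = 2.
log Q = n(E° − E)/0.0592 = 2×(0.28 − 0.073)/0.0592 = 6.993.
With Q = [Co²⁺]·P(H₂) / [H⁺]^2, solving for [H⁺] gives log[H⁺] = -5.187, so pH = 5.19.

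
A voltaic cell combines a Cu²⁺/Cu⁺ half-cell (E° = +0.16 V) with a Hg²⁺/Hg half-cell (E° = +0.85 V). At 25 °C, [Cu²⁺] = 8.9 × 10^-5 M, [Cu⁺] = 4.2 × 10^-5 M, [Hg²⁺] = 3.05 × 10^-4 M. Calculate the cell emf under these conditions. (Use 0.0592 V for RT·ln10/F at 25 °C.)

0.567 V

The Hg²⁺/Hg couple has the higher reduction potential and acts as the cathode, so E°_cell = +0.85 − (+0.16) = 0.69 V.
Balancing electrons gives n = 2; the reaction quotient is Q = [Cu²⁺]^2/([Cu⁺]^2·[Hg²⁺]) = 1.47 × 10^4.
At 25 °C, E = E° − (0.0592/n) log Q = 0.69 − (0.0592/2)(4.168) = 0.690 − 0.123 = 0.567 V.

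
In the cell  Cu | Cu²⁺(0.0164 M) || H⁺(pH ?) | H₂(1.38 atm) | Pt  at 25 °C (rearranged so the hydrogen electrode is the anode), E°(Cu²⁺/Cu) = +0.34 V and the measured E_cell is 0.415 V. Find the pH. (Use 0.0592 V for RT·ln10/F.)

E°_cell = 0.34 V and n = 2.
log Q = n(E° − E)/0.0592 = 2×(0.34 − 0.415)/0.0592 = -2.534.
With Q = [H⁺]^2 / ([Cu²⁺]·P(H₂)), solving for [H⁺] gives log[H⁺] = -2.090, so pH = 2.09.

pH = 2.09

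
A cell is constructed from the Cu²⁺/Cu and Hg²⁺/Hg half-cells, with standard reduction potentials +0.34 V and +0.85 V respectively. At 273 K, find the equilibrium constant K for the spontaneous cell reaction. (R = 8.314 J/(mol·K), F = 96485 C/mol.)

6.8 × 10^18

E°_cell = +0.85 − (+0.34) = 0.51 V, with n = 2 electrons transferred.
At equilibrium E = 0, so the Nernst equation gives ln K = nFE°/RT = (2)(96485)(0.51)/((8.314)(273)) = 43.36.
K = e^43.36 = 6.8 × 10^18.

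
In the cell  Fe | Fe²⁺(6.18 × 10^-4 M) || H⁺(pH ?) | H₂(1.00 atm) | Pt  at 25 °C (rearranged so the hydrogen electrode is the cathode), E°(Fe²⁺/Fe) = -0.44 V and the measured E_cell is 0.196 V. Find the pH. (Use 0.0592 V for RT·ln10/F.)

pH = 5.73

E°_cell = 0.44 V and n = 2.
log Q = n(E° − E)/0.0592 = 2×(0.44 − 0.196)/0.0592 = 8.243.
With Q = [Fe²⁺]·P(H₂) / [H⁺]^2, solving for [H⁺] gives log[H⁺] = -5.726, so pH = 5.73.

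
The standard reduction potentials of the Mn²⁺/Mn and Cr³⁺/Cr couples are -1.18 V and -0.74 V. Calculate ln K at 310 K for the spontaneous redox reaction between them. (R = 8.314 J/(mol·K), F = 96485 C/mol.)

ln K = 98.8

E°_cell = -0.74 − (-1.18) = 0.44 V, with n = 6 electrons transferred.
At equilibrium E = 0, so the Nernst equation gives ln K = nFE°/RT = (6)(96485)(0.44)/((8.314)(310)) = 98.83.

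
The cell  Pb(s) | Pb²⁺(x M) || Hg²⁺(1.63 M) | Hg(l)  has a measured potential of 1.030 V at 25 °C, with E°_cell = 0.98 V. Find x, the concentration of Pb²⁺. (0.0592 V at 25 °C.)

0.033 M

From the Nernst equation, log Q = n(E° − E)/0.0592 = 2(0.98 − 1.030)/0.0592 = -1.689, so Q = 0.0205.
With Q = [Pb²⁺]/[Hg²⁺] and the known concentrations, [Pb²⁺] in the numerator gives [Pb²⁺] = 0.033 M.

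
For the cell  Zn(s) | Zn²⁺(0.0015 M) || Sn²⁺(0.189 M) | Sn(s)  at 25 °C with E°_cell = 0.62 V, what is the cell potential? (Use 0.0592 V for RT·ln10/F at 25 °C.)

0.682 V

Balancing electrons gives n = 2; the reaction quotient is Q = [Zn²⁺]/[Sn²⁺] = 0.00794.
At 25 °C, E = E° − (0.0592/n) log Q = 0.62 − (0.0592/2)(-2.100) = 0.620 + 0.062 = 0.682 V.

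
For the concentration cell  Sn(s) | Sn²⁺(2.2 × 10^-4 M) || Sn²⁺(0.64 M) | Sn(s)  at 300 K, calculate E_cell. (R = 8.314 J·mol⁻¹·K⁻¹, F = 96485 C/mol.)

Both half-cells are Sn²⁺/Sn, so E°_cell = 0. The concentrated side is the cathode; the cell reaction moves Sn²⁺ from high to low concentration with n = 2.
Q = [Sn²⁺]_dilute/[Sn²⁺]_conc = 2.2 × 10^-4/0.64 = 3.44 × 10^-4.
E = 0 − (RT/nF) ln Q = −((8.314×300)/(2×96485))(-7.976) = 0.1031 V.

0.10 V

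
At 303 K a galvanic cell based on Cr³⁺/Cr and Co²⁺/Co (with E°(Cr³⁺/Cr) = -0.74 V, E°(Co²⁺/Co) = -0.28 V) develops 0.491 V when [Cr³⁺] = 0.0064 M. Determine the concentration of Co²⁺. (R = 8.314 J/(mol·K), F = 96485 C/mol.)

From the Nernst equation, ln Q = nF(E° − E)/RT = 6×96485×(0.46 − 0.491)/(8.314×303) = -7.124, so Q = 8.06 × 10^-4.
With Q = [Cr³⁺]^2/[Co²⁺]^3 and the known concentrations, [Co²⁺]^3 in the denominator gives [Co²⁺] = 0.37 M.

0.37 M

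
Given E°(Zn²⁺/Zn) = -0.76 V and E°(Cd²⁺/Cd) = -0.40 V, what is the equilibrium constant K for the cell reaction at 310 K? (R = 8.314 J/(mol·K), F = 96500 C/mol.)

E°_cell = -0.40 − (-0.76) = 0.36 V, with n = 2 electrons transferred.
At equilibrium E = 0, so the Nernst equation gives ln K = nFE°/RT = (2)(96500)(0.36)/((8.314)(310)) = 26.96.
K = e^26.96 = 5.1 × 10^11.

5.1 × 10^11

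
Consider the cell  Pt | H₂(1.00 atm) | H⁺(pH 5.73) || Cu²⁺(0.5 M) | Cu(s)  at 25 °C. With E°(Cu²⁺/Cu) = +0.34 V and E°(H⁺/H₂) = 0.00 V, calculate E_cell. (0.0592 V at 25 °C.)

0.67 V

The Cu²⁺/Cu couple is the cathode, so E°_cell = 0.34 V; n = 2.
[H⁺] = 10^(−5.73) = 1.9 × 10^-6 M, and Q = [H⁺]^2 / ([Cu²⁺]·P(H₂)) = 6.93 × 10^-12.
E = E° − (0.0592/2) log Q = 0.34 − (0.0592/2)(-11.159) = 0.670 V.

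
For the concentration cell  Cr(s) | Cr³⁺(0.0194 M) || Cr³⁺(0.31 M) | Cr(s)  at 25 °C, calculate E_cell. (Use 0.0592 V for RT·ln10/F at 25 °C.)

Both half-cells are Cr³⁺/Cr, so E°_cell = 0. The concentrated side is the cathode; the cell reaction moves Cr³⁺ from high to low concentration with n = 3.
Q = [Cr³⁺]_dilute/[Cr³⁺]_conc = 0.0194/0.31 = 0.0626.
E = 0 − (0.0592/3) log Q = −(0.0592/3)(-1.204) = 0.0238 V.

0.024 V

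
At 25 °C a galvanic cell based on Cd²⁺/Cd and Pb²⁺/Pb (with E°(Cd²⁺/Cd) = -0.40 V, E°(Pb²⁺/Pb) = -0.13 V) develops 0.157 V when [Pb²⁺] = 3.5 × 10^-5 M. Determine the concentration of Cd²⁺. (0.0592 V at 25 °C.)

From the Nernst equation, log Q = n(E° − E)/0.0592 = 2(0.27 − 0.157)/0.0592 = 3.818, so Q = 6570.
With Q = [Cd²⁺]/[Pb²⁺] and the known concentrations, [Cd²⁺] in the numerator gives [Cd²⁺] = 0.23 M.

0.23 M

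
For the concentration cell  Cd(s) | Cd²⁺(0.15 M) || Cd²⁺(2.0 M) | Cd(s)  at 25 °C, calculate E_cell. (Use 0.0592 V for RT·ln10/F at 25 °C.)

Both half-cells are Cd²⁺/Cd, so E°_cell = 0. The concentrated side is the cathode; the cell reaction moves Cd²⁺ from high to low concentration with n = 2.
Q = [Cd²⁺]_dilute/[Cd²⁺]_conc = 0.15/2.0 = 0.0750.
E = 0 − (0.0592/2) log Q = −(0.0592/2)(-1.125) = 0.0333 V.

0.033 V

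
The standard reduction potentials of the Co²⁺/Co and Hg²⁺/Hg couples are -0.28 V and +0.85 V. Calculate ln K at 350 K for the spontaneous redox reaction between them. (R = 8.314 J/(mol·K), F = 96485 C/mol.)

E°_cell = +0.85 − (-0.28) = 1.13 V, with n = 2 electrons transferred.
At equilibrium E = 0, so the Nernst equation gives ln K = nFE°/RT = (2)(96485)(1.13)/((8.314)(350)) = 74.94.

ln K = 74.9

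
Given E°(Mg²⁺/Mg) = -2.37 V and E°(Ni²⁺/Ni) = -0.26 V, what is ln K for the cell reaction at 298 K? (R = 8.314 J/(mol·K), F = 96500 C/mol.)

E°_cell = -0.26 − (-2.37) = 2.11 V, with n = 2 electrons transferred.
At equilibrium E = 0, so the Nernst equation gives ln K = nFE°/RT = (2)(96500)(2.11)/((8.314)(298)) = 164.37.

ln K = 164.4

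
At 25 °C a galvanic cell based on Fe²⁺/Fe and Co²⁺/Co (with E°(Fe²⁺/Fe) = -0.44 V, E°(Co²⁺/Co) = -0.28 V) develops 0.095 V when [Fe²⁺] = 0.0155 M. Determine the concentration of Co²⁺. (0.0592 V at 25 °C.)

From the Nernst equation, log Q = n(E° − E)/0.0592 = 2(0.16 − 0.095)/0.0592 = 2.196, so Q = 157.
With Q = [Fe²⁺]/[Co²⁺] and the known concentrations, [Co²⁺] in the denominator gives [Co²⁺] = 9.9 × 10^-5 M.

9.9 × 10^-5 M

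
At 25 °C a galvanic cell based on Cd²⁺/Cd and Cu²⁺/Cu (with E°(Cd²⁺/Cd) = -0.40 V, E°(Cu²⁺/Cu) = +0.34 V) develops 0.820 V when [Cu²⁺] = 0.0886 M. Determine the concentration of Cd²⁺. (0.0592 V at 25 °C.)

From the Nernst equation, log Q = n(E° − E)/0.0592 = 2(0.74 − 0.820)/0.0592 = -2.703, so Q = 0.00198.
With Q = [Cd²⁺]/[Cu²⁺] and the known concentrations, [Cd²⁺] in the numerator gives [Cd²⁺] = 1.8 × 10^-4 M.

1.8 × 10^-4 M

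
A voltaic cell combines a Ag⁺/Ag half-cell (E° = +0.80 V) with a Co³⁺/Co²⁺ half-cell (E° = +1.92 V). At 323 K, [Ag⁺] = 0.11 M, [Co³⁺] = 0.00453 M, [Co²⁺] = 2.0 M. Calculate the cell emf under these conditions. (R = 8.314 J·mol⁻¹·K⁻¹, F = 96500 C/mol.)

The Co³⁺/Co²⁺ couple has the higher reduction potential and acts as the cathode, so E°_cell = +1.92 − (+0.80) = 1.12 V.
Balancing electrons gives n = 1; the reaction quotient is Q = [Ag⁺]·[Co²⁺]/[Co³⁺] = 48.6.
E = E° − (RT/nF) ln Q = 1.12 − (8.314×323)/(1×96500) × (3.883) = 1.120 − 0.108 = 1.012 V.

1.01 V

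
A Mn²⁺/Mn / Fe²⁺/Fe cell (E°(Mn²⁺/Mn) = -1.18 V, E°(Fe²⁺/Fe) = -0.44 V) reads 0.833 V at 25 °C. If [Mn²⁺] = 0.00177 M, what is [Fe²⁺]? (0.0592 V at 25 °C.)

2.5 M

From the Nernst equation, log Q = n(E° − E)/0.0592 = 2(0.74 − 0.833)/0.0592 = -3.142, so Q = 7.21 × 10^-4.
With Q = [Mn²⁺]/[Fe²⁺] and the known concentrations, [Fe²⁺] in the denominator gives [Fe²⁺] = 2.5 M.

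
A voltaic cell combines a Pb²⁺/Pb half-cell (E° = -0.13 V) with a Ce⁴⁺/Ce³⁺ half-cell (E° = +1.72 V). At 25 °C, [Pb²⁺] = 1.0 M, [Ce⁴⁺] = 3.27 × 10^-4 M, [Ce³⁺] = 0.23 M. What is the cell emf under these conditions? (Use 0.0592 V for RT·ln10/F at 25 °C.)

1.68 V

The Ce⁴⁺/Ce³⁺ couple has the higher reduction potential and acts as the cathode, so E°_cell = +1.72 − (-0.13) = 1.85 V.
Balancing electrons gives n = 2; the reaction quotient is Q = [Pb²⁺]·[Ce³⁺]^2/[Ce⁴⁺]^2 = 4.95 × 10^5.
At 25 °C, E = E° − (0.0592/n) log Q = 1.85 − (0.0592/2)(5.694) = 1.850 − 0.169 = 1.681 V.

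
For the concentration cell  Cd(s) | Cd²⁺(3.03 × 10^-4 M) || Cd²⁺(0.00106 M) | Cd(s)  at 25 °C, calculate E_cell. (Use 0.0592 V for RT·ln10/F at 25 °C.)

0.016 V

Both half-cells are Cd²⁺/Cd, so E°_cell = 0. The concentrated side is the cathode; the cell reaction moves Cd²⁺ from high to low concentration with n = 2.
Q = [Cd²⁺]_dilute/[Cd²⁺]_conc = 3.03 × 10^-4/0.00106 = 0.286.
E = 0 − (0.0592/2) log Q = −(0.0592/2)(-0.544) = 0.0161 V.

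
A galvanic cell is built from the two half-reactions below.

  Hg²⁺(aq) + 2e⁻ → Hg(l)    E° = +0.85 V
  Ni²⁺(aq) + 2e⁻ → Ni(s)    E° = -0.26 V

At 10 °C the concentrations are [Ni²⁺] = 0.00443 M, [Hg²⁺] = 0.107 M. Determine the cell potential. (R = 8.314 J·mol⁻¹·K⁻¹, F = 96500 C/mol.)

1.15 V

The Hg²⁺/Hg couple has the higher reduction potential and acts as the cathode, so E°_cell = +0.85 − (-0.26) = 1.11 V.
Balancing electrons gives n = 2; the reaction quotient is Q = [Ni²⁺]/[Hg²⁺] = 0.0414.
E = E° − (RT/nF) ln Q = 1.11 − (8.314×283)/(2×96500) × (-3.184) = 1.110 + 0.039 = 1.149 V.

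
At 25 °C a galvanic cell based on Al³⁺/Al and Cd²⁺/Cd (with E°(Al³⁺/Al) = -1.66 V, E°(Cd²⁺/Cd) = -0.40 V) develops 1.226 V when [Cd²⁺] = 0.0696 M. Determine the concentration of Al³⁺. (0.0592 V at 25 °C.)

From the Nernst equation, log Q = n(E° − E)/0.0592 = 6(1.26 − 1.226)/0.0592 = 3.446, so Q = 2790.
With Q = [Al³⁺]^2/[Cd²⁺]^3 and the known concentrations, [Al³⁺]^2 in the numerator gives [Al³⁺] = 0.97 M.

0.97 M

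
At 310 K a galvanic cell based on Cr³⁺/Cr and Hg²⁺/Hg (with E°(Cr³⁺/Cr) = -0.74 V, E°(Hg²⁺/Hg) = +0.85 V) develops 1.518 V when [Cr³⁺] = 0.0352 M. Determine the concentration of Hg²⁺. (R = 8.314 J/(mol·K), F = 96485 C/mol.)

From the Nernst equation, ln Q = nF(E° − E)/RT = 6×96485×(1.59 − 1.518)/(8.314×310) = 16.172, so Q = 1.06 × 10^7.
With Q = [Cr³⁺]^2/[Hg²⁺]^3 and the known concentrations, [Hg²⁺]^3 in the denominator gives [Hg²⁺] = 4.9 × 10^-4 M.

4.9 × 10^-4 M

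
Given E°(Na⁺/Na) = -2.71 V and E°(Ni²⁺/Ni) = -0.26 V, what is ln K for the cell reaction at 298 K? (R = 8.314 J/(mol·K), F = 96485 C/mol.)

ln K = 190.8

E°_cell = -0.26 − (-2.71) = 2.45 V, with n = 2 electrons transferred.
At equilibrium E = 0, so the Nernst equation gives ln K = nFE°/RT = (2)(96485)(2.45)/((8.314)(298)) = 190.82.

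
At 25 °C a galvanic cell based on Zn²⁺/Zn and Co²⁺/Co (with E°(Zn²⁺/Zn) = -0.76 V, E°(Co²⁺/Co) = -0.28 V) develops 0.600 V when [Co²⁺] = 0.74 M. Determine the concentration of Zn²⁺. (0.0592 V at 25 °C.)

From the Nernst equation, log Q = n(E° − E)/0.0592 = 2(0.48 − 0.600)/0.0592 = -4.054, so Q = 8.83 × 10^-5.
With Q = [Zn²⁺]/[Co²⁺] and the known concentrations, [Zn²⁺] in the numerator gives [Zn²⁺] = 6.5 × 10^-5 M.

6.5 × 10^-5 M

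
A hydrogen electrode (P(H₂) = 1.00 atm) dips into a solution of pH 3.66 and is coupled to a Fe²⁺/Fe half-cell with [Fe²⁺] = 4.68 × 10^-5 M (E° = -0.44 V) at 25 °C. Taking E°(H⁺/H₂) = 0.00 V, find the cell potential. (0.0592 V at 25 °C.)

The hydrogen couple is the cathode, so E°_cell = 0.44 V; n = 2.
[H⁺] = 10^(−3.66) = 2.2 × 10^-4 M, and Q = [Fe²⁺]·P(H₂) / [H⁺]^2 = 978.
E = E° − (0.0592/2) log Q = 0.44 − (0.0592/2)(2.990) = 0.351 V.

0.35 V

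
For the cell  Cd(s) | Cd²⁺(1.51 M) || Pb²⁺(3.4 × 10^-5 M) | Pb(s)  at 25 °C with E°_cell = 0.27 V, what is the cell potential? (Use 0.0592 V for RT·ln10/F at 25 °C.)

Balancing electrons gives n = 2; the reaction quotient is Q = [Cd²⁺]/[Pb²⁺] = 4.44 × 10^4.
At 25 °C, E = E° − (0.0592/n) log Q = 0.27 − (0.0592/2)(4.647) = 0.270 − 0.138 = 0.132 V.

0.132 V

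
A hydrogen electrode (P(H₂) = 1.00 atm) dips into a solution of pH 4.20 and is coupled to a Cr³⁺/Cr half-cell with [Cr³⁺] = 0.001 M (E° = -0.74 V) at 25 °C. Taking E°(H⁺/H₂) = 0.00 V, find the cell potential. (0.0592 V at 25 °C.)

0.55 V

The hydrogen couple is the cathode, so E°_cell = 0.74 V; n = 6.
[H⁺] = 10^(−4.20) = 6.3 × 10^-5 M, and Q = [Cr³⁺]^2·P(H₂)^3 / [H⁺]^6 = 1.58 × 10^19.
E = E° − (0.0592/6) log Q = 0.74 − (0.0592/6)(19.200) = 0.551 V.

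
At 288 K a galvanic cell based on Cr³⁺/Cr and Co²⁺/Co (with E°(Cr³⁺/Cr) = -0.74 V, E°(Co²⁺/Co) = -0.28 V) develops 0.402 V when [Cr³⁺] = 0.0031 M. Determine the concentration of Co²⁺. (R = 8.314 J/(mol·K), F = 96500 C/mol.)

From the Nernst equation, ln Q = nF(E° − E)/RT = 6×96500×(0.46 − 0.402)/(8.314×288) = 14.025, so Q = 1.23 × 10^6.
With Q = [Cr³⁺]^2/[Co²⁺]^3 and the known concentrations, [Co²⁺]^3 in the denominator gives [Co²⁺] = 2 × 10^-4 M.

2 × 10^-4 M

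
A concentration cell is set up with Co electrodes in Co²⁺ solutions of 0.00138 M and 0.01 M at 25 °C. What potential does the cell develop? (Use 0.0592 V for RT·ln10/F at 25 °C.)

Both half-cells are Co²⁺/Co, so E°_cell = 0. The concentrated side is the cathode; the cell reaction moves Co²⁺ from high to low concentration with n = 2.
Q = [Co²⁺]_dilute/[Co²⁺]_conc = 0.00138/0.01 = 0.138.
E = 0 − (0.0592/2) log Q = −(0.0592/2)(-0.860) = 0.0255 V.

0.025 V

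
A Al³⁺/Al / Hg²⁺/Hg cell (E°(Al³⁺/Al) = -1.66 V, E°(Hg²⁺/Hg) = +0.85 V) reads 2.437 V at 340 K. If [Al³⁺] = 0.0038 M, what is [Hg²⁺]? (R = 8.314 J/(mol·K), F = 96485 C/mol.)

1.7 × 10^-4 M

From the Nernst equation, ln Q = nF(E° − E)/RT = 6×96485×(2.51 − 2.437)/(8.314×340) = 14.950, so Q = 3.11 × 10^6.
With Q = [Al³⁺]^2/[Hg²⁺]^3 and the known concentrations, [Hg²⁺]^3 in the denominator gives [Hg²⁺] = 1.7 × 10^-4 M.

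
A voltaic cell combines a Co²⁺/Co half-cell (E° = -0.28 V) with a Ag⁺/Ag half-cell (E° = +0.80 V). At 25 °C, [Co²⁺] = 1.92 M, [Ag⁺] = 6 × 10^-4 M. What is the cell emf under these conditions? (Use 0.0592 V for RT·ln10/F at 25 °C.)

0.881 V

The Ag⁺/Ag couple has the higher reduction potential and acts as the cathode, so E°_cell = +0.80 − (-0.28) = 1.08 V.
Balancing electrons gives n = 2; the reaction quotient is Q = [Co²⁺]/[Ag⁺]^2 = 5.33 × 10^6.
At 25 °C, E = E° − (0.0592/n) log Q = 1.08 − (0.0592/2)(6.727) = 1.080 − 0.199 = 0.881 V.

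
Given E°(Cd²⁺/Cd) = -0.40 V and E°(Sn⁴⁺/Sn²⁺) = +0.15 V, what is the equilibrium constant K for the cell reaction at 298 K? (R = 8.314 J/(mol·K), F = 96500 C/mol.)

E°_cell = +0.15 − (-0.40) = 0.55 V, with n = 2 electrons transferred.
At equilibrium E = 0, so the Nernst equation gives ln K = nFE°/RT = (2)(96500)(0.55)/((8.314)(298)) = 42.84.
K = e^42.84 = 4 × 10^18.

4 × 10^18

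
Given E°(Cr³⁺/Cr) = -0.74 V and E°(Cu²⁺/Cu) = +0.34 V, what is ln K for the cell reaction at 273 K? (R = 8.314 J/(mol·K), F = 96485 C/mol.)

ln K = 275.5

E°_cell = +0.34 − (-0.74) = 1.08 V, with n = 6 electrons transferred.
At equilibrium E = 0, so the Nernst equation gives ln K = nFE°/RT = (6)(96485)(1.08)/((8.314)(273)) = 275.46.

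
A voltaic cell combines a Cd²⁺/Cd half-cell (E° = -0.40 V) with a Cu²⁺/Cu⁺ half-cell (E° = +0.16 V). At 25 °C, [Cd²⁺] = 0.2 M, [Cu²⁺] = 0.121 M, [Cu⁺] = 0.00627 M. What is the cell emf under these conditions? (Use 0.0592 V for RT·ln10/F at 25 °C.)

0.657 V

The Cu²⁺/Cu⁺ couple has the higher reduction potential and acts as the cathode, so E°_cell = +0.16 − (-0.40) = 0.56 V.
Balancing electrons gives n = 2; the reaction quotient is Q = [Cd²⁺]·[Cu⁺]^2/[Cu²⁺]^2 = 5.37 × 10^-4.
At 25 °C, E = E° − (0.0592/n) log Q = 0.56 − (0.0592/2)(-3.270) = 0.560 + 0.097 = 0.657 V.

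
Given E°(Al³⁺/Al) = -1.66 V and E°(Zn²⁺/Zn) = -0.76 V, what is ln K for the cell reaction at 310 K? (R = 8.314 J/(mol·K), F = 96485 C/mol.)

ln K = 202.2

E°_cell = -0.76 − (-1.66) = 0.90 V, with n = 6 electrons transferred.
At equilibrium E = 0, so the Nernst equation gives ln K = nFE°/RT = (6)(96485)(0.90)/((8.314)(310)) = 202.15.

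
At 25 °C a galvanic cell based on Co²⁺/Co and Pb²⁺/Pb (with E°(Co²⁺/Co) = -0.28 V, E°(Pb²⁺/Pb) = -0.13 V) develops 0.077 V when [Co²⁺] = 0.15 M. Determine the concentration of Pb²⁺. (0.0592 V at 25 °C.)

5.1 × 10^-4 M

From the Nernst equation, log Q = n(E° − E)/0.0592 = 2(0.15 − 0.077)/0.0592 = 2.466, so Q = 293.
With Q = [Co²⁺]/[Pb²⁺] and the known concentrations, [Pb²⁺] in the denominator gives [Pb²⁺] = 5.1 × 10^-4 M.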